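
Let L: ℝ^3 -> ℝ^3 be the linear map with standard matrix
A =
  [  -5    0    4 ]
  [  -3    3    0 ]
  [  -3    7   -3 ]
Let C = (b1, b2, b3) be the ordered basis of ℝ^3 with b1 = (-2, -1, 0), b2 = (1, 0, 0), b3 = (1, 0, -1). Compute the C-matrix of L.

The j-th column of [L]_C is [L(bj)]_C.
L(b1) = A b1 = (10, 3, -1) = -3b1 + 3b2 + b3, so column 1 is (-3, 3, 1).
Repeating for b2, b3 and assembling the columns gives [[-3, 3, 3], [3, -2, -3], [1, 3, 0]].

[[-3, 3, 3], [3, -2, -3], [1, 3, 0]]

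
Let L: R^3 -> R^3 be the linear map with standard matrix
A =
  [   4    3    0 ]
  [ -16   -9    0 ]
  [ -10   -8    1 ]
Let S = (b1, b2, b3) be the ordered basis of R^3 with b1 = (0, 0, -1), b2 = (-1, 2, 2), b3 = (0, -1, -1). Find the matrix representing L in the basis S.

[[1, 2, 2], [0, -2, 3], [0, -2, -3]]

Let P have columns b1, ..., b3. Then [L]_S = P^(-1) A P.
Here det P = -1, so P^(-1) is integer; computing A P first and then P^(-1)(A P) gives [[1, 2, 2], [0, -2, 3], [0, -2, -3]].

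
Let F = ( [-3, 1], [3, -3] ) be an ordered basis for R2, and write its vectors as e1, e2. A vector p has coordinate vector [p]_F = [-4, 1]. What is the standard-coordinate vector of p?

[15, -7]

p = M [p]_F, where M has columns e1, e2.
Carrying out the matrix-vector product, p = [15, -7].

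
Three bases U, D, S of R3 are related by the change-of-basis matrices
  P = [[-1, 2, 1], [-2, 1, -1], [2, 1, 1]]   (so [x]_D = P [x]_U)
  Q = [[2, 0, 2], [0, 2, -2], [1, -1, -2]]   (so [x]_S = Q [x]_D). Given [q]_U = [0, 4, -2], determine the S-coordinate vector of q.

First [q]_D = P [q]_U = [6, 6, 2].
Then [q]_S = Q [q]_D = [16, 8, -4].

[16, 8, -4]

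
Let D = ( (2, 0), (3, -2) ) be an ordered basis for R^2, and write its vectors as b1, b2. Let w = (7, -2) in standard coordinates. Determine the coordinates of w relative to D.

(2, 1)

Write w = c_1 b1 + c_2 b2 and solve for the c_i.
System: 2c_1 + 3c_2 = 7, 0c_1 - 2c_2 = -2; solving gives c_1 = 2, c_2 = 1.
Check: 2b1 + b2 = (7, -2).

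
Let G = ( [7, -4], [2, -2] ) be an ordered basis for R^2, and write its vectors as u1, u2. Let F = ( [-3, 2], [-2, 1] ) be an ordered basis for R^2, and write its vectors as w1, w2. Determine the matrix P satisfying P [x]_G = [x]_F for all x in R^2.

[[-1, -2], [-2, 2]]

Column j of P is [uj]_F, since P maps G-coordinates to F-coordinates.
Expressing u1 in F: u1 = -w1 - 2w2, so column 1 of P is [-1, -2].
Doing the same for each uj gives P = [[-1, -2], [-2, 2]].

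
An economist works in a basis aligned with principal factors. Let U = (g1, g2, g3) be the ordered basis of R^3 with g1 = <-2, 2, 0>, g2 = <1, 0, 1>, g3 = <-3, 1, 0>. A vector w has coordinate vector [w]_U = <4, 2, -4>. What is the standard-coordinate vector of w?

By definition w = 4g1 + 2g2 - 4g3.
Summing componentwise gives <6, 4, 2>.

<6, 4, 2>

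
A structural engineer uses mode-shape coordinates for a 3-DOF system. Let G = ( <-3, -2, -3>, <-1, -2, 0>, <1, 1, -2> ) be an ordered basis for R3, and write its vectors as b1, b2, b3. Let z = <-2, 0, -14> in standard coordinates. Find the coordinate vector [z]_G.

Write z = c_1 b1 + ... + c_3 b3 and solve for the c_i.
Row-reducing the augmented matrix [M | z] gives c = (2, 0, 4).
Check: 2b1 + 0·b2 + 4b3 = <-2, 0, -14>.

<2, 0, 4>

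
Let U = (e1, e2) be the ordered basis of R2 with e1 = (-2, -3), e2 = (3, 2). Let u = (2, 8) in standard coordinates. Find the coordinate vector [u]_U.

(-4, -2)

Write u = c_1 e1 + c_2 e2 and solve for the c_i.
System: -2c_1 + 3c_2 = 2, -3c_1 + 2c_2 = 8; solving gives c_1 = -4, c_2 = -2.
Check: -4e1 - 2e2 = (2, 8).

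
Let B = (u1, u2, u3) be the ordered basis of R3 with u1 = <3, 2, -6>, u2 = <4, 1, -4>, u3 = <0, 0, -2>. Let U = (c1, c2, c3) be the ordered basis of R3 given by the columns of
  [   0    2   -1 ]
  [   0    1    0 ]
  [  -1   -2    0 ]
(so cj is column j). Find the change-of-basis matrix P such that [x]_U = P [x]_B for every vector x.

[[2, 2, 2], [2, 1, 0], [1, -2, 0]]

Column j of P is [uj]_U, since P maps B-coordinates to U-coordinates.
Expressing u1 in U: u1 = 2c1 + 2c2 + c3, so column 1 of P is <2, 2, 1>.
Doing the same for each uj gives P = [[2, 2, 2], [2, 1, 0], [1, -2, 0]].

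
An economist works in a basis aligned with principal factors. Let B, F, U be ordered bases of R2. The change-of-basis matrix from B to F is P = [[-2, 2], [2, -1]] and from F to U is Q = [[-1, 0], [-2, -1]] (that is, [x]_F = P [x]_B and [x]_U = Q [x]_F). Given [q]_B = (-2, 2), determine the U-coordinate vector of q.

Apply P to get F-coordinates (8, -6), then Q to get U-coordinates.
The result is [q]_U = (-8, -10).

(-8, -10)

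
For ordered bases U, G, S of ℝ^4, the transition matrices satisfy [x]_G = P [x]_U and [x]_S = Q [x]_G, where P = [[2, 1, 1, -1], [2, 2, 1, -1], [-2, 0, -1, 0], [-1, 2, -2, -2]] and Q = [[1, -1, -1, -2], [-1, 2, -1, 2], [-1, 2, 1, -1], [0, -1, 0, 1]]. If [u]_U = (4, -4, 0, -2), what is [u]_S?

(28, -10, -2, -10)

Composing the changes, [u]_S = Q P [u]_U.
Q P = [[4, -5, 5, 4], [2, 7, -2, -5], [1, 1, 2, 1], [-3, 0, -3, -1]]; applying this to (4, -4, 0, -2) gives (28, -10, -2, -10).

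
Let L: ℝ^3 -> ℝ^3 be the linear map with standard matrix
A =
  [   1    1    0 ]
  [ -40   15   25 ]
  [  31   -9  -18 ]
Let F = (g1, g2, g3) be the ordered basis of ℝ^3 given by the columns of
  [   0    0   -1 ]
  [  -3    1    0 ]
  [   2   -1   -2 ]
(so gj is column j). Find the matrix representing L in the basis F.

[[-2, 3, 3], [-1, -1, -1], [3, -1, 1]]

With P the matrix whose columns are g1, ..., g3, [L]_F = P^(-1) A P.
Column by column: L(g1) = A g1 = (-3, 5, -9); its F-coordinates (-2, -1, 3) give column 1.
Continuing for each basis vector yields [L]_F = [[-2, 3, 3], [-1, -1, -1], [3, -1, 1]].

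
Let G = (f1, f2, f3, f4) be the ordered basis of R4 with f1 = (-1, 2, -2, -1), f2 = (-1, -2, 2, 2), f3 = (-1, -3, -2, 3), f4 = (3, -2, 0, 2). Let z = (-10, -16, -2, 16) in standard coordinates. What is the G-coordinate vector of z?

We seek scalars with c_1 f1 + ... + c_4 f4 = z; equivalently solve M c = z where the columns of M are f1, ..., f4.
Gaussian elimination on [M | z] yields c = (0, 3, 4, -1).
Check: 0·f1 + 3f2 + 4f3 - f4 = (-10, -16, -2, 16).

(0, 3, 4, -1)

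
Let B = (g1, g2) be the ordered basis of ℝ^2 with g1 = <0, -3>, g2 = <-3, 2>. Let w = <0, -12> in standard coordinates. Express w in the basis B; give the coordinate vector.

Write w = c_1 g1 + c_2 g2 and solve for the c_i.
System: 0c_1 - 3c_2 = 0, -3c_1 + 2c_2 = -12; solving gives c_1 = 4, c_2 = 0.
Check: 4g1 + 0·g2 = <0, -12>.

<4, 0>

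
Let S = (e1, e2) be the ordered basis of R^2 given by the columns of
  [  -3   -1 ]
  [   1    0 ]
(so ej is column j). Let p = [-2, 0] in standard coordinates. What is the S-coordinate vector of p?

[p]_S is the unique c with M c = p, where M has columns e1, e2.
System: -3c_1 - c_2 = -2, c_1 + 0c_2 = 0; solving gives c_1 = 0, c_2 = 2.
Check: 0·e1 + 2e2 = [-2, 0].

[0, 2]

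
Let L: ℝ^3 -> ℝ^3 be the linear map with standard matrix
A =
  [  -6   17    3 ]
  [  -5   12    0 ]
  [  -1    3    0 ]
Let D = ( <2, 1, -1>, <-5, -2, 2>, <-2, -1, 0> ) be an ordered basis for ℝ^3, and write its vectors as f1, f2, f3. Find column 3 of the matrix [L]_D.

<3, 1, 3>

Column 3 of [L]_D is the D-coordinate vector of L(f3).
In standard coordinates L(f3) = A f3 = <-5, -2, -1>.
Converting to D: <-5, -2, -1> = 3f1 + f2 + 3f3, so the coordinate vector is <3, 1, 3>.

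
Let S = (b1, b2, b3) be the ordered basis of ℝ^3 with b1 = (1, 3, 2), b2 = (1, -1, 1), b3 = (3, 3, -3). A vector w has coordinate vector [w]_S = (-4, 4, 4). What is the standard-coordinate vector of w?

By definition w = -4b1 + 4b2 + 4b3.
Summing componentwise gives (12, -4, -16).

(12, -4, -16)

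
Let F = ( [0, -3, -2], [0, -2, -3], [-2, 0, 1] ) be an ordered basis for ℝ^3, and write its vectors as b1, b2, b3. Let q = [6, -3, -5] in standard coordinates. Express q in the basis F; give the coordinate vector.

Write q = c_1 b1 + ... + c_3 b3 and solve for the c_i.
Solving this 3x3 system gives c = (1, 0, -3).
Check: b1 + 0·b2 - 3b3 = [6, -3, -5].

[1, 0, -3]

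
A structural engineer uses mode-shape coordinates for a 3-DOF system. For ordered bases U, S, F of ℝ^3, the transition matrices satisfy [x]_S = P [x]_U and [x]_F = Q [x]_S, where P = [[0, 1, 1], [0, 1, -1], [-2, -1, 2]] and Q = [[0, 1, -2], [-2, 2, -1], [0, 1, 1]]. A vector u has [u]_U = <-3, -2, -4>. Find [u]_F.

<2, 16, 2>

Apply P to get S-coordinates <-6, 2, 0>, then Q to get F-coordinates.
The result is [u]_F = <2, 16, 2>.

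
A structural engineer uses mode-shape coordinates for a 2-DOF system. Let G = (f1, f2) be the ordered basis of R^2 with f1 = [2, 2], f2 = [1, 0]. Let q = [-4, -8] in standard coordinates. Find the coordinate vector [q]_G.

[q]_G is the unique c with M c = q, where M has columns f1, f2.
System: 2c_1 + c_2 = -4, 2c_1 + 0c_2 = -8; solving gives c_1 = -4, c_2 = 4.
Check: -4f1 + 4f2 = [-4, -8].

[-4, 4]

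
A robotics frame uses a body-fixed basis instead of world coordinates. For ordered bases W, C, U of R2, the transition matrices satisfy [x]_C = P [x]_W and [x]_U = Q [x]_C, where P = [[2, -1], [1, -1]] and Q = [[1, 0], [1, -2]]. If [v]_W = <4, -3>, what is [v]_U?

<11, -3>

Composing the changes, [v]_U = Q P [v]_W.
Q P = [[2, -1], [0, 1]]; applying this to <4, -3> gives <11, -3>.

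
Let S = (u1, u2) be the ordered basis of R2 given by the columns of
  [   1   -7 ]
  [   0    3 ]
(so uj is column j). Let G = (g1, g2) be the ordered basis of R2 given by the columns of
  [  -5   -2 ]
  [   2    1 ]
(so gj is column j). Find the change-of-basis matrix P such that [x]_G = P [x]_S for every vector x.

Column j of P is [uj]_G, since P maps S-coordinates to G-coordinates.
Expressing u1 in G: u1 = -g1 + 2g2, so column 1 of P is [-1, 2].
Doing the same for each uj gives P = [[-1, 1], [2, 1]].

[[-1, 1], [2, 1]]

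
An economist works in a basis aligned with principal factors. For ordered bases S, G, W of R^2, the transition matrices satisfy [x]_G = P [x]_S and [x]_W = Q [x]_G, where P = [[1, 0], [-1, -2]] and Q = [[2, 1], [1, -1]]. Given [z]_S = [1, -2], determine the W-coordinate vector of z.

Composing the changes, [z]_W = Q P [z]_S.
Q P = [[1, -2], [2, 2]]; applying this to [1, -2] gives [5, -2].

[5, -2]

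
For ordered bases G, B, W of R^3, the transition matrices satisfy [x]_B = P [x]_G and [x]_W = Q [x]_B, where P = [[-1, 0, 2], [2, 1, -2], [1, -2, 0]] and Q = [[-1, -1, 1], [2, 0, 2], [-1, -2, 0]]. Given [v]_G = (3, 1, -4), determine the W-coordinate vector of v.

Composing the changes, [v]_W = Q P [v]_G.
Q P = [[0, -3, 0], [0, -4, 4], [-3, -2, 2]]; applying this to (3, 1, -4) gives (-3, -20, -19).

(-3, -20, -19)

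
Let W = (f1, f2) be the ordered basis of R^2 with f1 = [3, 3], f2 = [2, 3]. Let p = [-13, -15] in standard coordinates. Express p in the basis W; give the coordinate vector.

[-3, -2]

[p]_W is the unique c with M c = p, where M has columns f1, f2.
System: 3c_1 + 2c_2 = -13, 3c_1 + 3c_2 = -15; solving gives c_1 = -3, c_2 = -2.
Check: -3f1 - 2f2 = [-13, -15].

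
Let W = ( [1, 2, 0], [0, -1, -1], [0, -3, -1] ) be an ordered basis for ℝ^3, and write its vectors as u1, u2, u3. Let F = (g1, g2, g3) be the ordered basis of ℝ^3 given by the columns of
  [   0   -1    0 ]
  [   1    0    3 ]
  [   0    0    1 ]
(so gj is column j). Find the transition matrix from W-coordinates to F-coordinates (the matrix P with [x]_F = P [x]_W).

[[2, 2, 0], [-1, 0, 0], [0, -1, -1]]

Take x = uj: its W-coordinates are the j-th standard unit vector, so P e_j — column j of P — equals [uj]_F.
u1 = 2g1 - g2 + 0·g3, giving column 1 = [2, -1, 0]; repeating for each j gives P = [[2, 2, 0], [-1, 0, 0], [0, -1, -1]].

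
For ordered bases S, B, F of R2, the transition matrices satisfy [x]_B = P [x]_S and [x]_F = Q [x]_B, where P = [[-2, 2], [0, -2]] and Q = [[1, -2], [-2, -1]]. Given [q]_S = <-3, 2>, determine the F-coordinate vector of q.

Composing the changes, [q]_F = Q P [q]_S.
Q P = [[-2, 6], [4, -2]]; applying this to <-3, 2> gives <18, -16>.

<18, -16>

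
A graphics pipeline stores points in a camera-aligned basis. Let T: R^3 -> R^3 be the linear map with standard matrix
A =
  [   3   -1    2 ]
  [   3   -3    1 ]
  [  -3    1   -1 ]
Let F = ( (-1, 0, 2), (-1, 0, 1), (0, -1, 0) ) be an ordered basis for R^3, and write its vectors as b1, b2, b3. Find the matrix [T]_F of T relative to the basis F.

[[2, 1, 0], [-3, 0, -1], [1, 2, -3]]

With P the matrix whose columns are b1, ..., b3, [T]_F = P^(-1) A P.
Column by column: T(b1) = A b1 = (1, -1, 1); its F-coordinates (2, -3, 1) give column 1.
Continuing for each basis vector yields [T]_F = [[2, 1, 0], [-3, 0, -1], [1, 2, -3]].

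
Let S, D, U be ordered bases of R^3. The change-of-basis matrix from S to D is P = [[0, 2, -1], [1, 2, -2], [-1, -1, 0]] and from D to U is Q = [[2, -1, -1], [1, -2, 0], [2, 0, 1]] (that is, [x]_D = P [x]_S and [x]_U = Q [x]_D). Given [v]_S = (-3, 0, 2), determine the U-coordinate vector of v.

(0, 12, -1)

Apply P to get D-coordinates (-2, -7, 3), then Q to get U-coordinates.
The result is [v]_U = (0, 12, -1).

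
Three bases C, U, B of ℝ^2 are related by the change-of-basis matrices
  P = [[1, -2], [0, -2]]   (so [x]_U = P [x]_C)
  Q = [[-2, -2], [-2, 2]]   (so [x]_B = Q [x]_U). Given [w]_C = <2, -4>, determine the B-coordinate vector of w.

First [w]_U = P [w]_C = <10, 8>.
Then [w]_B = Q [w]_U = <-36, -4>.

<-36, -4>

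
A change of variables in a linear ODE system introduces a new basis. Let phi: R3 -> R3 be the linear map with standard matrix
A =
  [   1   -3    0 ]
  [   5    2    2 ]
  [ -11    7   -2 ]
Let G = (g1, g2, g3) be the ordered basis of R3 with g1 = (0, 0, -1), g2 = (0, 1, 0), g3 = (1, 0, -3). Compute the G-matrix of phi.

The j-th column of [phi]_G is [phi(gj)]_G.
phi(g1) = A g1 = (0, -2, 2) = -2g1 - 2g2 + 0·g3, so column 1 is (-2, -2, 0).
Repeating for g2, g3 and assembling the columns gives [[-2, 2, 2], [-2, 2, -1], [0, -3, 1]].

[[-2, 2, 2], [-2, 2, -1], [0, -3, 1]]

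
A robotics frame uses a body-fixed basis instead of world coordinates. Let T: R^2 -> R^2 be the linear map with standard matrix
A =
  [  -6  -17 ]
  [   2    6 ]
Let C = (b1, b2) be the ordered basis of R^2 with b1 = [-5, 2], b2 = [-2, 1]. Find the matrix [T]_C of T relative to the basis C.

The j-th column of [T]_C is [T(bj)]_C.
T(b1) = A b1 = [-4, 2] = 0·b1 + 2b2, so column 1 is [0, 2].
Repeating for b2 and assembling the columns gives [[0, 1], [2, 0]].

[[0, 1], [2, 0]]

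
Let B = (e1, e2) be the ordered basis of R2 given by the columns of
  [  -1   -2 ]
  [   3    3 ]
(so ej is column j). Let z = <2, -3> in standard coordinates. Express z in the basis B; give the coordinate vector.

Write z = c_1 e1 + c_2 e2 and solve for the c_i.
System: -c_1 - 2c_2 = 2, 3c_1 + 3c_2 = -3; solving gives c_1 = 0, c_2 = -1.
Check: 0·e1 - e2 = <2, -3>.

<0, -1>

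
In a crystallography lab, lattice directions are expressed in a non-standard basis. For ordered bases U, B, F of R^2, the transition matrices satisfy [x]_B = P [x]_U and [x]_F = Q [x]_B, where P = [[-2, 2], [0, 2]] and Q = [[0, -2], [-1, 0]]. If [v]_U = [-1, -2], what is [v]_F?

[8, 2]

First [v]_B = P [v]_U = [-2, -4].
Then [v]_F = Q [v]_B = [8, 2].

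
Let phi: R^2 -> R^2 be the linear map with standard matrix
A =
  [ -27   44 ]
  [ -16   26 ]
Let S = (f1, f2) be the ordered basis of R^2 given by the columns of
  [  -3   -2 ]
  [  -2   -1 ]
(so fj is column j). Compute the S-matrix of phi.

The j-th column of [phi]_S is [phi(fj)]_S.
phi(f1) = A f1 = <-7, -4> = f1 + 2f2, so column 1 is <1, 2>.
Repeating for f2 and assembling the columns gives [[1, -2], [2, -2]].

[[1, -2], [2, -2]]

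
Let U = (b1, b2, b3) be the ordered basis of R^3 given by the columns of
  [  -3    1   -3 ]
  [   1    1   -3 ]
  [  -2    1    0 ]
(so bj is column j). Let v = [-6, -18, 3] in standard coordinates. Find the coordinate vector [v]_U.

Write v = c_1 b1 + ... + c_3 b3 and solve for the c_i.
Solving this 3x3 system gives c = (-3, -3, 4).
Check: -3b1 - 3b2 + 4b3 = [-6, -18, 3].

[-3, -3, 4]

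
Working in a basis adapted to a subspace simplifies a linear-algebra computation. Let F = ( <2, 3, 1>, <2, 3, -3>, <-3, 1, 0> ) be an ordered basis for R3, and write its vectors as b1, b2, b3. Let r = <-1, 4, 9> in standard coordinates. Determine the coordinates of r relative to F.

<3, -2, 1>

We seek scalars with c_1 b1 + ... + c_3 b3 = r; equivalently solve M c = r where the columns of M are b1, ..., b3.
Gaussian elimination on [M | r] yields c = (3, -2, 1).
Check: 3b1 - 2b2 + b3 = <-1, 4, 9>.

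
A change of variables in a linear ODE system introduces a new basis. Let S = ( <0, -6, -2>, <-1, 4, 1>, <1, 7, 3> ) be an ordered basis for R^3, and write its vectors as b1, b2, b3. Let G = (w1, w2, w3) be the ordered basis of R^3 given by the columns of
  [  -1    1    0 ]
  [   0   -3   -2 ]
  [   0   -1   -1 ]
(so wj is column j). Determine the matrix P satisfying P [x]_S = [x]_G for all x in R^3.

Let M have columns bj and N have columns wj. Then for every x, N [x]_G = x = M [x]_S, so P = N^(-1) M.
Since det N = -1, N^(-1) has integer entries; multiplying gives P = [[2, -1, -2], [2, -2, -1], [0, 1, -2]].

[[2, -1, -2], [2, -2, -1], [0, 1, -2]]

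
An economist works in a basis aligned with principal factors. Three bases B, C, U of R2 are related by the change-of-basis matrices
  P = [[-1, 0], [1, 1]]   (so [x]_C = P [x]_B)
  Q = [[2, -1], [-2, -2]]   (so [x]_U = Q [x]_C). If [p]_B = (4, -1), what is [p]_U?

(-11, 2)

Apply P to get C-coordinates (-4, 3), then Q to get U-coordinates.
The result is [p]_U = (-11, 2).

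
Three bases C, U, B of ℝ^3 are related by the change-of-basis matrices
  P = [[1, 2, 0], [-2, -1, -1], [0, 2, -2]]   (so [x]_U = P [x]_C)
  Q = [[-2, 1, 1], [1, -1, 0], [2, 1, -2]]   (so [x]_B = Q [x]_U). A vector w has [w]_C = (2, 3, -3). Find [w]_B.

Apply P to get U-coordinates (8, -4, 12), then Q to get B-coordinates.
The result is [w]_B = (-8, 12, -12).

(-8, 12, -12)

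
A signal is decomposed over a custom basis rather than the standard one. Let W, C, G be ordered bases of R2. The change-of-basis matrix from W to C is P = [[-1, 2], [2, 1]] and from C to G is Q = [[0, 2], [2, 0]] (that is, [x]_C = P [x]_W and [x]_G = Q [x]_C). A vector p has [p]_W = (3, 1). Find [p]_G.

(14, -2)

First [p]_C = P [p]_W = (-1, 7).
Then [p]_G = Q [p]_C = (14, -2).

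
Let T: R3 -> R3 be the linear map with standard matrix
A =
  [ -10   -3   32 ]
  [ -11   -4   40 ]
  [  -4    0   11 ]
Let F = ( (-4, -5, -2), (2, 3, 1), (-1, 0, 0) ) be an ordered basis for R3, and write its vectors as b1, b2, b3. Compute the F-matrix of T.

[[2, -3, -1], [-2, -3, 2], [-3, 3, -2]]

Let P have columns b1, ..., b3. Then [T]_F = P^(-1) A P.
Here det P = -1, so P^(-1) is integer; computing A P first and then P^(-1)(A P) gives [[2, -3, -1], [-2, -3, 2], [-3, 3, -2]].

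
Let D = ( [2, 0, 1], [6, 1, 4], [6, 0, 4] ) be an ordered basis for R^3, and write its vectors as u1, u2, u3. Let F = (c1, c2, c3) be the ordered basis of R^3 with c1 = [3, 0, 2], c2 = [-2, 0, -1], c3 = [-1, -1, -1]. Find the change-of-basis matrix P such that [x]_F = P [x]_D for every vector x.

[[0, 1, 2], [-1, -1, 0], [0, -1, 0]]

Let M have columns uj and N have columns cj. Then for every x, N [x]_F = x = M [x]_D, so P = N^(-1) M.
Since det N = 1, N^(-1) has integer entries; multiplying gives P = [[0, 1, 2], [-1, -1, 0], [0, -1, 0]].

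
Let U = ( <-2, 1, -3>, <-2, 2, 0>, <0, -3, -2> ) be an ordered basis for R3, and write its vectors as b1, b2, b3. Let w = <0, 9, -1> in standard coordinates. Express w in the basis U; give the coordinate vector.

<3, -3, -4>

Write w = c_1 b1 + ... + c_3 b3 and solve for the c_i.
Row-reducing the augmented matrix [M | w] gives c = (3, -3, -4).
Check: 3b1 - 3b2 - 4b3 = <0, 9, -1>.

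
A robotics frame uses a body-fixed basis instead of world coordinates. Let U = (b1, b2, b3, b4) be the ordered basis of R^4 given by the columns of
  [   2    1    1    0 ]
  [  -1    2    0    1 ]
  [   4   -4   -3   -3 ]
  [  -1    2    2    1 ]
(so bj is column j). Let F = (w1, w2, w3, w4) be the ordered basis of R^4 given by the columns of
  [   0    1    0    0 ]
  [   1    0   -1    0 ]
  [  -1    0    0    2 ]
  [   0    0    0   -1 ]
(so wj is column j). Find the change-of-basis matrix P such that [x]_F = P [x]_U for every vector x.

Take x = bj: its U-coordinates are the j-th standard unit vector, so P e_j — column j of P — equals [bj]_F.
b1 = -2w1 + 2w2 - w3 + w4, giving column 1 = (-2, 2, -1, 1); repeating for each j gives P = [[-2, 0, -1, 1], [2, 1, 1, 0], [-1, -2, -1, 0], [1, -2, -2, -1]].

[[-2, 0, -1, 1], [2, 1, 1, 0], [-1, -2, -1, 0], [1, -2, -2, -1]]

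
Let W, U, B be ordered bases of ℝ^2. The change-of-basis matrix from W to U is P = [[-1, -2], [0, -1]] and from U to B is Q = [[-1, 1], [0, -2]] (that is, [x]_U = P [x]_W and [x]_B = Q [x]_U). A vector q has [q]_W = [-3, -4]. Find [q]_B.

Apply P to get U-coordinates [11, 4], then Q to get B-coordinates.
The result is [q]_B = [-7, -8].

[-7, -8]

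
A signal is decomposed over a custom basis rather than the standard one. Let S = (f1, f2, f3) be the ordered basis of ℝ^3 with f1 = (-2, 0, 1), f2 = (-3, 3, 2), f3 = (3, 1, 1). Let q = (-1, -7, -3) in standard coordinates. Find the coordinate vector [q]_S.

(2, -2, -1)

We seek scalars with c_1 f1 + ... + c_3 f3 = q; equivalently solve M c = q where the columns of M are f1, ..., f3.
Row-reducing the augmented matrix [M | q] gives c = (2, -2, -1).
Check: 2f1 - 2f2 - f3 = (-1, -7, -3).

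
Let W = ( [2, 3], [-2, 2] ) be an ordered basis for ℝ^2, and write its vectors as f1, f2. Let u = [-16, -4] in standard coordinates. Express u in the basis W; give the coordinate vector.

Write u = c_1 f1 + c_2 f2 and solve for the c_i.
System: 2c_1 - 2c_2 = -16, 3c_1 + 2c_2 = -4; solving gives c_1 = -4, c_2 = 4.
Check: -4f1 + 4f2 = [-16, -4].

[-4, 4]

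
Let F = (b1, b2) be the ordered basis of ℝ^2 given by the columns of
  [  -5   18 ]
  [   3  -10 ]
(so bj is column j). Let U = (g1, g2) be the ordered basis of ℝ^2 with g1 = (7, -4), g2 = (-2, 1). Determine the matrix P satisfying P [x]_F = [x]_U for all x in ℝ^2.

[[-1, 2], [-1, -2]]

Take x = bj: its F-coordinates are the j-th standard unit vector, so P e_j — column j of P — equals [bj]_U.
b1 = -g1 - g2, giving column 1 = (-1, -1); repeating for each j gives P = [[-1, 2], [-1, -2]].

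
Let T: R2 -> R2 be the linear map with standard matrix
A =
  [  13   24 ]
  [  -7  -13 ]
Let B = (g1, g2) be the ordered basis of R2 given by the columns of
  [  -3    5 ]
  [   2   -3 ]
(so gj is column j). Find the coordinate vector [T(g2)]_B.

Compute T(g2) = A g2 = [-7, 4] in standard coordinates.
Then write this in B-coordinates: solve for y in y_1 g1 + y_2 g2 = [-7, 4].
This gives y = [-1, -2], which is column 2 of [T]_B.

[-1, -2]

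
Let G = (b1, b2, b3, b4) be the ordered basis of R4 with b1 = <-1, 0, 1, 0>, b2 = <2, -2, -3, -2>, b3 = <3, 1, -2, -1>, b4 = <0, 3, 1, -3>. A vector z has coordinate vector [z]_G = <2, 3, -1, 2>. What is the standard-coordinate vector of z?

z = M [z]_G, where M has columns b1, ..., b4.
Carrying out the matrix-vector product, z = <1, -1, -3, -11>.

<1, -1, -3, -11>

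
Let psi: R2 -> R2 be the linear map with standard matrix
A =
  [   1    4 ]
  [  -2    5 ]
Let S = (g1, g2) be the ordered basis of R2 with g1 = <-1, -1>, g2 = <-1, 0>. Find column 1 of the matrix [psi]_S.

Column 1 of [psi]_S is the S-coordinate vector of psi(g1).
In standard coordinates psi(g1) = A g1 = <-5, -3>.
Converting to S: <-5, -3> = 3g1 + 2g2, so the coordinate vector is <3, 2>.

<3, 2>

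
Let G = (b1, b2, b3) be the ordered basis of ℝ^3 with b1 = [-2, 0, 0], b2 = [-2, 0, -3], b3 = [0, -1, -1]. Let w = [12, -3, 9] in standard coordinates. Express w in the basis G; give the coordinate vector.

[w]_G is the unique c with M c = w, where M has columns b1, ..., b3.
Row-reducing the augmented matrix [M | w] gives c = (-2, -4, 3).
Check: -2b1 - 4b2 + 3b3 = [12, -3, 9].

[-2, -4, 3]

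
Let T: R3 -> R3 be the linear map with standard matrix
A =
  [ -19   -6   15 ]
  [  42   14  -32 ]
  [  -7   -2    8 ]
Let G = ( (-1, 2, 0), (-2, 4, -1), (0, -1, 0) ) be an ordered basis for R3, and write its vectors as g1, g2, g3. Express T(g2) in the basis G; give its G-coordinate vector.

(-3, 2, -2)

Column 2 of [T]_G is the G-coordinate vector of T(g2).
In standard coordinates T(g2) = A g2 = (-1, 4, -2).
Converting to G: (-1, 4, -2) = -3g1 + 2g2 - 2g3, so the coordinate vector is (-3, 2, -2).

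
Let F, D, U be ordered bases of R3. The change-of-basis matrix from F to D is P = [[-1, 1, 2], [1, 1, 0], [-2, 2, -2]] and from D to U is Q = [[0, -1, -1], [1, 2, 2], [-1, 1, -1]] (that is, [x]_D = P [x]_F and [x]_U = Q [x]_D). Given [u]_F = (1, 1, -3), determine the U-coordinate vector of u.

(-8, 10, 2)

Composing the changes, [u]_U = Q P [u]_F.
Q P = [[1, -3, 2], [-3, 7, -2], [4, -2, 0]]; applying this to (1, 1, -3) gives (-8, 10, 2).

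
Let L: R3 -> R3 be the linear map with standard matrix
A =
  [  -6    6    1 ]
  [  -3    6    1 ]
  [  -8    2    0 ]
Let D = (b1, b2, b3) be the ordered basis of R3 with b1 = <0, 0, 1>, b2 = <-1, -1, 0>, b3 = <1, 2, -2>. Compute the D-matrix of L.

[[0, 0, 2], [-1, -3, -1], [0, -3, 3]]

Let P have columns b1, ..., b3. Then [L]_D = P^(-1) A P.
Here det P = -1, so P^(-1) is integer; computing A P first and then P^(-1)(A P) gives [[0, 0, 2], [-1, -3, -1], [0, -3, 3]].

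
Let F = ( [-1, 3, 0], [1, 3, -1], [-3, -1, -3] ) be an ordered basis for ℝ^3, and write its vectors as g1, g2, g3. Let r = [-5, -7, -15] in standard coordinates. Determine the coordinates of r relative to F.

Write r = c_1 g1 + ... + c_3 g3 and solve for the c_i.
Solving this 3x3 system gives c = (-4, 3, 4).
Check: -4g1 + 3g2 + 4g3 = [-5, -7, -15].

[-4, 3, 4]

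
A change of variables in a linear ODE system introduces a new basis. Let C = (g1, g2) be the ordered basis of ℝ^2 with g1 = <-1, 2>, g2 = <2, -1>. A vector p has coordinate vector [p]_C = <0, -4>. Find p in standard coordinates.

<-8, 4>

By definition p = 0·g1 - 4g2.
Summing componentwise gives <-8, 4>.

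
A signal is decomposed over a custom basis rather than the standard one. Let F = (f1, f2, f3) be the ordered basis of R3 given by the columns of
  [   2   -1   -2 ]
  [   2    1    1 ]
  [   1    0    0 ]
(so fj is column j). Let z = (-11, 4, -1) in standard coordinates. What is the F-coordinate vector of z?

(-1, 3, 3)

Write z = c_1 f1 + ... + c_3 f3 and solve for the c_i.
Solving this 3x3 system gives c = (-1, 3, 3).
Check: -f1 + 3f2 + 3f3 = (-11, 4, -1).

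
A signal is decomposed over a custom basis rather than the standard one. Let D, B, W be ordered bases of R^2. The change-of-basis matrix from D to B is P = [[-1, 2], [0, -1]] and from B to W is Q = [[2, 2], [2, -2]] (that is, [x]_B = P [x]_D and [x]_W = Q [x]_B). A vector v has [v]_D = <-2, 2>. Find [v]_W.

<8, 16>

First [v]_B = P [v]_D = <6, -2>.
Then [v]_W = Q [v]_B = <8, 16>.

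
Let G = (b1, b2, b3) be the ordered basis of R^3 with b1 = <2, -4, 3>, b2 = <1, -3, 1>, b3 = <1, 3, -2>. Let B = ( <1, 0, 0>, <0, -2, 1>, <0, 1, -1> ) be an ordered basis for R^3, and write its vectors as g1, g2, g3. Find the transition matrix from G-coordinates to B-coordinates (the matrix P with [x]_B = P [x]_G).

[[2, 1, 1], [1, 2, -1], [-2, 1, 1]]

Take x = bj: its G-coordinates are the j-th standard unit vector, so P e_j — column j of P — equals [bj]_B.
b1 = 2g1 + g2 - 2g3, giving column 1 = <2, 1, -2>; repeating for each j gives P = [[2, 1, 1], [1, 2, -1], [-2, 1, 1]].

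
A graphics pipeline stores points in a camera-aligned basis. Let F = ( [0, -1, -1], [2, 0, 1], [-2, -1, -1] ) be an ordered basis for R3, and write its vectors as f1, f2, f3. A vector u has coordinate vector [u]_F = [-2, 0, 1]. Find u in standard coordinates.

The coordinates say u = -2f1 + 0·f2 + f3; adding the scaled basis vectors gives [-2, 1, 1].

[-2, 1, 1]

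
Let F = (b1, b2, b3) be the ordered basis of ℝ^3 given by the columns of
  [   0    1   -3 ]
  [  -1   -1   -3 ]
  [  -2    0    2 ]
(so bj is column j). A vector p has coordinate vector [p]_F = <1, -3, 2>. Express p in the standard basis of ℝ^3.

<-9, -4, 2>

The coordinates say p = b1 - 3b2 + 2b3; adding the scaled basis vectors gives <-9, -4, 2>.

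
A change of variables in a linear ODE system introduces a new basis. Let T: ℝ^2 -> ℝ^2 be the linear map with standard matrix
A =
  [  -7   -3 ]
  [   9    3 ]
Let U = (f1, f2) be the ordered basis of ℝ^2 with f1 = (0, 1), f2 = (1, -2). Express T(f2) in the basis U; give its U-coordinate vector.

Column 2 of [T]_U is the U-coordinate vector of T(f2).
In standard coordinates T(f2) = A f2 = (-1, 3).
Converting to U: (-1, 3) = f1 - f2, so the coordinate vector is (1, -1).

(1, -1)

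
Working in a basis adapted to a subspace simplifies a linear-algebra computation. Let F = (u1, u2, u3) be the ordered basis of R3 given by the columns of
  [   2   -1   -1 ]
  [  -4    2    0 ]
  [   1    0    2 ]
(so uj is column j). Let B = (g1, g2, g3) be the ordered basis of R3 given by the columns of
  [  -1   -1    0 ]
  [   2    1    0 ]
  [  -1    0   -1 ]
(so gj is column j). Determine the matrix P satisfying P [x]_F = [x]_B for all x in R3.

[[-2, 1, -1], [0, 0, 2], [1, -1, -1]]

Take x = uj: its F-coordinates are the j-th standard unit vector, so P e_j — column j of P — equals [uj]_B.
u1 = -2g1 + 0·g2 + g3, giving column 1 = [-2, 0, 1]; repeating for each j gives P = [[-2, 1, -1], [0, 0, 2], [1, -1, -1]].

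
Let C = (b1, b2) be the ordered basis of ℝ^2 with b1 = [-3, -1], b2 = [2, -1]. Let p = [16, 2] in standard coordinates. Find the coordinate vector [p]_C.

[-4, 2]

We seek scalars with c_1 b1 + c_2 b2 = p; equivalently solve M c = p where the columns of M are b1, b2.
System: -3c_1 + 2c_2 = 16, -c_1 - c_2 = 2; solving gives c_1 = -4, c_2 = 2.
Check: -4b1 + 2b2 = [16, 2].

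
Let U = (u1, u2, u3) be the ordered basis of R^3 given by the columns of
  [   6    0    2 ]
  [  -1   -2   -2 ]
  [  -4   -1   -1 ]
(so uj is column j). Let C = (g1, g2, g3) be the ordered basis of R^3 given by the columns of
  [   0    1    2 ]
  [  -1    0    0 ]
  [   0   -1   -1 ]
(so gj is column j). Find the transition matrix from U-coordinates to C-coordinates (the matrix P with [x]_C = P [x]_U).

[[1, 2, 2], [2, 2, 0], [2, -1, 1]]

Let M have columns uj and N have columns gj. Then for every x, N [x]_C = x = M [x]_U, so P = N^(-1) M.
Since det N = 1, N^(-1) has integer entries; multiplying gives P = [[1, 2, 2], [2, 2, 0], [2, -1, 1]].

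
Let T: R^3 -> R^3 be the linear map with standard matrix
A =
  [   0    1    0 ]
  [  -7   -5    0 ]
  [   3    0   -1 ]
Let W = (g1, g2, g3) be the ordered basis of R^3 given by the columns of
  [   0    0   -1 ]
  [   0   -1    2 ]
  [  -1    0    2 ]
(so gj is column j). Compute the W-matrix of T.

The j-th column of [T]_W is [T(gj)]_W.
T(g1) = A g1 = (0, 0, 1) = -g1 + 0·g2 + 0·g3, so column 1 is (-1, 0, 0).
Repeating for g2, g3 and assembling the columns gives [[-1, 2, 1], [0, -3, -1], [0, 1, -2]].

[[-1, 2, 1], [0, -3, -1], [0, 1, -2]]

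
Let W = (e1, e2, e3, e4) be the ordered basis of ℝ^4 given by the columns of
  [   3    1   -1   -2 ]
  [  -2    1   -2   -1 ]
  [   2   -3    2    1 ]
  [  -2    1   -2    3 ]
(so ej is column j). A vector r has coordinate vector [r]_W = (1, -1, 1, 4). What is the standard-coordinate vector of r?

r = M [r]_W, where M has columns e1, ..., e4.
Carrying out the matrix-vector product, r = (-7, -9, 11, 7).

(-7, -9, 11, 7)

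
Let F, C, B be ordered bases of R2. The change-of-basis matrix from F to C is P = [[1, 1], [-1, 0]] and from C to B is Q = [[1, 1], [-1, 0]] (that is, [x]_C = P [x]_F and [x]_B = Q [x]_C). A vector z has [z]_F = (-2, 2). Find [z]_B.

Composing the changes, [z]_B = Q P [z]_F.
Q P = [[0, 1], [-1, -1]]; applying this to (-2, 2) gives (2, 0).

(2, 0)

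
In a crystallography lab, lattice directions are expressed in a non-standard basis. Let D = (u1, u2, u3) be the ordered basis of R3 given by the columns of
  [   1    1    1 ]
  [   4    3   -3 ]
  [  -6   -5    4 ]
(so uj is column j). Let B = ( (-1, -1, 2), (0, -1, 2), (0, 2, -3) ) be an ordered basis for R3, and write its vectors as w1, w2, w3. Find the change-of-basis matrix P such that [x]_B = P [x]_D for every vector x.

[[-1, -1, -1], [1, 0, 0], [2, 1, -2]]

Take x = uj: its D-coordinates are the j-th standard unit vector, so P e_j — column j of P — equals [uj]_B.
u1 = -w1 + w2 + 2w3, giving column 1 = (-1, 1, 2); repeating for each j gives P = [[-1, -1, -1], [1, 0, 0], [2, 1, -2]].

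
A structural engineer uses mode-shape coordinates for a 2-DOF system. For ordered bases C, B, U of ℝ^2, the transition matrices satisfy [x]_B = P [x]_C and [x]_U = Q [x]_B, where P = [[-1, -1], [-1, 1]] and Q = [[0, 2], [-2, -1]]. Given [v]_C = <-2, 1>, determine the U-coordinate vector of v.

<6, -5>

Apply P to get B-coordinates <1, 3>, then Q to get U-coordinates.
The result is [v]_U = <6, -5>.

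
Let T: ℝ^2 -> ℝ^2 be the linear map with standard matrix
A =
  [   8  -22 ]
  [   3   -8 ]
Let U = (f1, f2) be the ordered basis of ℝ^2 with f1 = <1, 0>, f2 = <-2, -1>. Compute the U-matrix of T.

[[2, 2], [-3, -2]]

With P the matrix whose columns are f1, f2, [T]_U = P^(-1) A P.
Column by column: T(f1) = A f1 = <8, 3>; its U-coordinates <2, -3> give column 1.
Continuing for each basis vector yields [T]_U = [[2, 2], [-3, -2]].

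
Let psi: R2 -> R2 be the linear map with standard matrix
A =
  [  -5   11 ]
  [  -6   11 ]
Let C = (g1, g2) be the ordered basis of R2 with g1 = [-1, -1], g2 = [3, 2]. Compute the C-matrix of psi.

[[3, 2], [-1, 3]]

The j-th column of [psi]_C is [psi(gj)]_C.
psi(g1) = A g1 = [-6, -5] = 3g1 - g2, so column 1 is [3, -1].
Repeating for g2 and assembling the columns gives [[3, 2], [-1, 3]].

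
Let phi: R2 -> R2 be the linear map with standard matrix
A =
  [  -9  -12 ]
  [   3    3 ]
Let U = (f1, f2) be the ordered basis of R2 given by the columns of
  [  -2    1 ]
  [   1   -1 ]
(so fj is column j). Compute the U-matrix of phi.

[[-3, -3], [0, -3]]

With P the matrix whose columns are f1, f2, [phi]_U = P^(-1) A P.
Column by column: phi(f1) = A f1 = (6, -3); its U-coordinates (-3, 0) give column 1.
Continuing for each basis vector yields [phi]_U = [[-3, -3], [0, -3]].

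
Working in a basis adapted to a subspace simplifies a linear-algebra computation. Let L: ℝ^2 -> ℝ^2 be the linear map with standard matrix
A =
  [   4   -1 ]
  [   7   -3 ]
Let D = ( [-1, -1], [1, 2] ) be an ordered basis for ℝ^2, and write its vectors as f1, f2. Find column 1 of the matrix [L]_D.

[2, -1]

Compute L(f1) = A f1 = [-3, -4] in standard coordinates.
Then write this in D-coordinates: solve for y in y_1 f1 + y_2 f2 = [-3, -4].
This gives y = [2, -1], which is column 1 of [L]_D.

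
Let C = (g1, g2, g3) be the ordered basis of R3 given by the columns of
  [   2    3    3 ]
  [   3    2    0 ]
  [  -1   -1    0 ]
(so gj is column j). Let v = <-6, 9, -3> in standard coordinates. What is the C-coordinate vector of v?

Write v = c_1 g1 + ... + c_3 g3 and solve for the c_i.
Gaussian elimination on [M | v] yields c = (3, 0, -4).
Check: 3g1 + 0·g2 - 4g3 = <-6, 9, -3>.

<3, 0, -4>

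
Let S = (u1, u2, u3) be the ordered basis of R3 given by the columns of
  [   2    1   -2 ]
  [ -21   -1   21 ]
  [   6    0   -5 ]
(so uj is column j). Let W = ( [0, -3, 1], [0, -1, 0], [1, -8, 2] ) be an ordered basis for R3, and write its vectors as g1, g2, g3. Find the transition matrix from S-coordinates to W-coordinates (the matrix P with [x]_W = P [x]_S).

Take x = uj: its S-coordinates are the j-th standard unit vector, so P e_j — column j of P — equals [uj]_W.
u1 = 2g1 - g2 + 2g3, giving column 1 = [2, -1, 2]; repeating for each j gives P = [[2, -2, -1], [-1, -1, -2], [2, 1, -2]].

[[2, -2, -1], [-1, -1, -2], [2, 1, -2]]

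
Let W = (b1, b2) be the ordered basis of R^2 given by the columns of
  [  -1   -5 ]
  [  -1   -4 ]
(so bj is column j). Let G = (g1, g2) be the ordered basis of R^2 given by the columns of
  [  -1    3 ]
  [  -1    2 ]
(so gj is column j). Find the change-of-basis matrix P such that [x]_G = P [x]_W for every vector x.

[[1, 2], [0, -1]]

Let M have columns bj and N have columns gj. Then for every x, N [x]_G = x = M [x]_W, so P = N^(-1) M.
Since det N = 1, N^(-1) has integer entries; multiplying gives P = [[1, 2], [0, -1]].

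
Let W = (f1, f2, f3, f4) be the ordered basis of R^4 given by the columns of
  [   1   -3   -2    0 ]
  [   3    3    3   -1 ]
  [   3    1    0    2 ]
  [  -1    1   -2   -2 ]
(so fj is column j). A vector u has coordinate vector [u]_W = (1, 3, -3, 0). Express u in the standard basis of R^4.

(-2, 3, 6, 8)

u = M [u]_W, where M has columns f1, ..., f4.
Carrying out the matrix-vector product, u = (-2, 3, 6, 8).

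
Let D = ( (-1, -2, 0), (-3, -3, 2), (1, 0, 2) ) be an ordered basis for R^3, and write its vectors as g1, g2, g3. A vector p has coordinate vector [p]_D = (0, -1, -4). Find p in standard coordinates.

The coordinates say p = 0·g1 - g2 - 4g3; adding the scaled basis vectors gives (-1, 3, -10).

(-1, 3, -10)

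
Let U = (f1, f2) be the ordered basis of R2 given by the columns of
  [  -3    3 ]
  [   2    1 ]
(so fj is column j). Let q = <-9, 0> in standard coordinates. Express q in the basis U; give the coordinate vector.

<1, -2>

[q]_U is the unique c with M c = q, where M has columns f1, f2.
System: -3c_1 + 3c_2 = -9, 2c_1 + c_2 = 0; solving gives c_1 = 1, c_2 = -2.
Check: f1 - 2f2 = <-9, 0>.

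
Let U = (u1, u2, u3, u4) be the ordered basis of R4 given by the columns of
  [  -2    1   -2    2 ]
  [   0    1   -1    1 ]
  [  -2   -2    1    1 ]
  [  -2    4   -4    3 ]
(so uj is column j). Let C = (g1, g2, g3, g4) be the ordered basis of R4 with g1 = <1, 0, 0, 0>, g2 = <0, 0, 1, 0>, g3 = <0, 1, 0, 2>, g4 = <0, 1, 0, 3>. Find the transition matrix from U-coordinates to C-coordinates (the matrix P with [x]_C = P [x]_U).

[[-2, 1, -2, 2], [-2, -2, 1, 1], [2, -1, 1, 0], [-2, 2, -2, 1]]

Let M have columns uj and N have columns gj. Then for every x, N [x]_C = x = M [x]_U, so P = N^(-1) M.
Since det N = -1, N^(-1) has integer entries; multiplying gives P = [[-2, 1, -2, 2], [-2, -2, 1, 1], [2, -1, 1, 0], [-2, 2, -2, 1]].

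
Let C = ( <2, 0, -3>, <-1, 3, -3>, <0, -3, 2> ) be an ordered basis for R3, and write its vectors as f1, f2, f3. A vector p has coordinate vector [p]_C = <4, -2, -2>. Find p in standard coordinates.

<10, 0, -10>

p = M [p]_C, where M has columns f1, ..., f3.
Carrying out the matrix-vector product, p = <10, 0, -10>.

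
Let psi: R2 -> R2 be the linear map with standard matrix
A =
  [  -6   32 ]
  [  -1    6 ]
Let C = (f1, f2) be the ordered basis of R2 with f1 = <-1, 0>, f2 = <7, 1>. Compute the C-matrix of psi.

With P the matrix whose columns are f1, f2, [psi]_C = P^(-1) A P.
Column by column: psi(f1) = A f1 = <6, 1>; its C-coordinates <1, 1> give column 1.
Continuing for each basis vector yields [psi]_C = [[1, 3], [1, -1]].

[[1, 3], [1, -1]]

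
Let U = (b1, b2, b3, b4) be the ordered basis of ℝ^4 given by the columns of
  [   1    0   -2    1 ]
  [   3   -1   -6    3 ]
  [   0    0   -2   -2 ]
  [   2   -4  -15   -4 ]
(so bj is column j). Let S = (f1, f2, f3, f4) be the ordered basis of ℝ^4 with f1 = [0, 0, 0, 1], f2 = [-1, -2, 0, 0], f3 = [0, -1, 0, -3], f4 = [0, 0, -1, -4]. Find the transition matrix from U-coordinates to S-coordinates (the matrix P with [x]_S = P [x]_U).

Column j of P is [bj]_S, since P maps U-coordinates to S-coordinates.
Expressing b1 in S: b1 = -f1 - f2 - f3 + 0·f4, so column 1 of P is [-1, -1, -1, 0].
Doing the same for each bj gives P = [[-1, -1, -1, 1], [-1, 0, 2, -1], [-1, 1, 2, -1], [0, 0, 2, 2]].

[[-1, -1, -1, 1], [-1, 0, 2, -1], [-1, 1, 2, -1], [0, 0, 2, 2]]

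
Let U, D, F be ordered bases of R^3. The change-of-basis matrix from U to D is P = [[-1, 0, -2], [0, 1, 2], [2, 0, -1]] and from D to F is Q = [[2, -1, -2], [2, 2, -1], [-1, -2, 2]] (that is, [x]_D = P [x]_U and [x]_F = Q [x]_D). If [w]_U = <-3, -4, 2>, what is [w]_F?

Composing the changes, [w]_F = Q P [w]_U.
Q P = [[-6, -1, -4], [-4, 2, 1], [5, -2, -4]]; applying this to <-3, -4, 2> gives <14, 6, -15>.

<14, 6, -15>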